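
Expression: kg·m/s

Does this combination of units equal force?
No

The expression kg·m/s has dimensions [L M T^-1], but force has dimensions [L M T^-2].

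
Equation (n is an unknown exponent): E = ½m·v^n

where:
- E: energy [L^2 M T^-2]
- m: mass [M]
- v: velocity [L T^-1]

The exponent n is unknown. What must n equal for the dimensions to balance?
n = 2

E has dimensions [L^2 M T^-2]; v has dimensions [L T^-1].
The rest of the RHS has dimensions [M], so v^n must supply [L^2 T^-2].
With n = 2: ½m·v^2 has dimensions [L^2 M T^-2], matching the LHS ✓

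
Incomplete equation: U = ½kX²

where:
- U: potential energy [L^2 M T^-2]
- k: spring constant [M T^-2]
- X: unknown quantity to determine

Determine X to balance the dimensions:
X = x (displacement), dimensions [L]

U has dimensions [L^2 M T^-2]; the rest of the RHS (½k) has dimensions [M T^-2].
So X² must have dimensions [L^2], i.e. X has dimensions [L] — X = x (displacement).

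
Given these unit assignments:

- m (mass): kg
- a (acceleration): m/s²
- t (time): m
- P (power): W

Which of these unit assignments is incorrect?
t

The variable t (time) should have units s, not m.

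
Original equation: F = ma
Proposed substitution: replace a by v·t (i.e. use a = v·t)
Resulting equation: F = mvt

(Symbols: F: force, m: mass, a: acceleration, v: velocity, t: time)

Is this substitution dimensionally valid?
No

[a] = [L T^-2] and [v·t] = [L]. These differ, so the substitution replaces a quantity by one of different dimensions and the result F = mvt has LHS [L M T^-2] vs RHS [L M] — inconsistent.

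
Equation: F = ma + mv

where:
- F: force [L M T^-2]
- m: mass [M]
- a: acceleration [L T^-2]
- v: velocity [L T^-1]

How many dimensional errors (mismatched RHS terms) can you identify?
1

LHS F: [L M T^-2]
- ma: [L M T^-2] ✓
- mv: [L M T^-1] ✗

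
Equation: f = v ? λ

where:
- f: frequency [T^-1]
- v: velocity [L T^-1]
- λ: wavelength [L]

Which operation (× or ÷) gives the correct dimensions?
division (÷): f = v ÷ λ

f [T^-1]; v [L T^-1]; λ [L].
v × λ → [L^2 T^-1] ✗
v ÷ λ → [T^-1] ✓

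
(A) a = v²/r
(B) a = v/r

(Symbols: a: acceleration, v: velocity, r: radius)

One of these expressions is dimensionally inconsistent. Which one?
(B)

(A) a = v²/r: LHS [L T^-2], RHS [L T^-2] ✓
(B) a = v/r: LHS [L T^-2], RHS [T^-1] ✗

Expression (B) a = v/r is dimensionally incorrect.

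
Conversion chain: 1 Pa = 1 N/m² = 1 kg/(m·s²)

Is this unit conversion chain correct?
The chain is correct (no errors).

Correct: Pascal is Newton per square meter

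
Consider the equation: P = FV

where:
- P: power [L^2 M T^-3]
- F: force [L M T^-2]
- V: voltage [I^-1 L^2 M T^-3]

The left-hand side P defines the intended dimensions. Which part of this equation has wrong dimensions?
The right-hand side term FV

P has dimensions [L^2 M T^-3], but FV has dimensions [I^-1 L^3 M^2 T^-5], so the term FV is dimensionally wrong for P.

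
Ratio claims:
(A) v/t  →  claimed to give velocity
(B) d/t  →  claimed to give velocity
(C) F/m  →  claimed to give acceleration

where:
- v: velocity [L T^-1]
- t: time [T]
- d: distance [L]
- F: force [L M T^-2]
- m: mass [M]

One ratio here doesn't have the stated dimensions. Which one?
(A) v/t does not give velocity

(A) v/t: [L T^-2] ≠ velocity [L T^-1] ✗
(B) d/t: [L T^-1] = velocity [L T^-1] ✓
(C) F/m: [L T^-2] = acceleration [L T^-2] ✓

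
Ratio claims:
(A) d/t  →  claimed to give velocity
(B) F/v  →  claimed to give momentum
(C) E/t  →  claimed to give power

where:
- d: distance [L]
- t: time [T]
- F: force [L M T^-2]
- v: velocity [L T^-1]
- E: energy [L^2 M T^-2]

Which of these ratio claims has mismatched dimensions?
(B) F/v does not give momentum

(A) d/t: [L T^-1] = velocity [L T^-1] ✓
(B) F/v: [M T^-1] ≠ momentum [L M T^-1] ✗
(C) E/t: [L^2 M T^-3] = power [L^2 M T^-3] ✓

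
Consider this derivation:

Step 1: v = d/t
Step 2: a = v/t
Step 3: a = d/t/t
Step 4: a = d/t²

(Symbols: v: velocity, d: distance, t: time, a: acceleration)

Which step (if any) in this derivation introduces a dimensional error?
No step introduces an error — all steps are dimensionally consistent.

Step 1: v = d/t → LHS [L T^-1], RHS [L T^-1] ✓
Step 2: a = v/t → LHS [L T^-2], RHS [L T^-2] ✓
Step 3: a = d/t/t → LHS [L T^-2], RHS [L T^-2] ✓
Step 4: a = d/t² → LHS [L T^-2], RHS [L T^-2] ✓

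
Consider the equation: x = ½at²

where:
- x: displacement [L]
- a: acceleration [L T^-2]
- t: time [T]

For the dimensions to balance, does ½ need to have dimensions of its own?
No

x has dimensions [L] and at² already has dimensions [L], so the equation balances without ½ contributing any dimensions. ½ is a pure (dimensionless) number; changing or removing it would not affect dimensional consistency.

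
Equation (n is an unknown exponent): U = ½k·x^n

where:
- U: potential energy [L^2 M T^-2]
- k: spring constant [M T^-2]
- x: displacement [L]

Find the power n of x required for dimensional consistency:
n = 2

U has dimensions [L^2 M T^-2]; x has dimensions [L].
The rest of the RHS has dimensions [M T^-2], so x^n must supply [L^2].
With n = 2: ½k·x^2 has dimensions [L^2 M T^-2], matching the LHS ✓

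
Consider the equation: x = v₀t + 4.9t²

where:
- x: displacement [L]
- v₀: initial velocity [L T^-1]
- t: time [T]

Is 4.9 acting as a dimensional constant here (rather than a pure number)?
Yes

x has dimensions [L], while t² alone has dimensions [T^2]. For the equation to balance, the factor 4.9 must carry dimensions [L T^-2] — it is a dimensional constant (a numerical value of a physical quantity with its units suppressed), not a pure number.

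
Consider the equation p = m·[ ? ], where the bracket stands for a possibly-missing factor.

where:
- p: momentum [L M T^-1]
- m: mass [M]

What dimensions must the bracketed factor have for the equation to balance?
[L T^-1] — velocity (e.g. v)

p has dimensions [L M T^-1]; m has dimensions [M].
The bracketed factor must supply [L M T^-1] / [M] = [L T^-1].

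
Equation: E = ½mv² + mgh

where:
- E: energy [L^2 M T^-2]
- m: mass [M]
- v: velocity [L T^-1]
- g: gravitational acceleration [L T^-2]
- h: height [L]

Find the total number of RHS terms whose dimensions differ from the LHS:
0

LHS E: [L^2 M T^-2]
- ½mv²: [L^2 M T^-2] ✓
- mgh: [L^2 M T^-2] ✓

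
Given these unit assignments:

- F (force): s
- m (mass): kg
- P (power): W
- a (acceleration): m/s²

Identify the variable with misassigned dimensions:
F

The variable F (force) should have units N, not s.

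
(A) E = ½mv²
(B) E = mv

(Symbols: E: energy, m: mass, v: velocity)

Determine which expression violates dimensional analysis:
(B)

(A) E = ½mv²: LHS [L^2 M T^-2], RHS [L^2 M T^-2] ✓
(B) E = mv: LHS [L^2 M T^-2], RHS [L M T^-1] ✗

Expression (B) E = mv is dimensionally incorrect.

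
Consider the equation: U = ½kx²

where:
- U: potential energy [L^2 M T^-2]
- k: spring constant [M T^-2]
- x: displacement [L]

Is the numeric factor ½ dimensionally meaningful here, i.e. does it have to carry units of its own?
No

U has dimensions [L^2 M T^-2] and kx² already has dimensions [L^2 M T^-2], so the equation balances without ½ contributing any dimensions. ½ is a pure (dimensionless) number; changing or removing it would not affect dimensional consistency.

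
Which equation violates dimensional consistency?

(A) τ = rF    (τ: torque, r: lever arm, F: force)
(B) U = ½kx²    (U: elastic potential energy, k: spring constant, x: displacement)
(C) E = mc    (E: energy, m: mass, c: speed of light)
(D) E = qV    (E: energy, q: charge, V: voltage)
(C) E = mc

The equation (C) E = mc is dimensionally incorrect.

LHS (E): [L^2 M T^-2]
RHS (mc): [L M T^-1] ✗

The dimensions do not match. The other three equations balance.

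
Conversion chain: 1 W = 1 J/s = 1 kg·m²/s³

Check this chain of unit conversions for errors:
The chain is correct (no errors).

Correct: Watt is Joule per second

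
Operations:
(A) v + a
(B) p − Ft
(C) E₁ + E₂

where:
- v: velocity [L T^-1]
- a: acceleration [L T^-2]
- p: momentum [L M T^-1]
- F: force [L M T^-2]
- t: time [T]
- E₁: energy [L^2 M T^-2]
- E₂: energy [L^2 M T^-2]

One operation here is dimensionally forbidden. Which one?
(A) v + a

(A) v + a: v [L T^-1] and a [L T^-2] — different dimensions cannot be added/subtracted ✗
(B) p − Ft: p [L M T^-1] and Ft [L M T^-1] — same dimensions ✓
(C) E₁ + E₂: E₁ [L^2 M T^-2] and E₂ [L^2 M T^-2] — same dimensions ✓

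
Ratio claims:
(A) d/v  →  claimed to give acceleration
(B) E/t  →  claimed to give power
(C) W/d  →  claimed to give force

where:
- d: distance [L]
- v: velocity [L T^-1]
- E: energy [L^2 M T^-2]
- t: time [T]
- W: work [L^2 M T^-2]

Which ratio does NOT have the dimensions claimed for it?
(A) d/v does not give acceleration

(A) d/v: [T] ≠ acceleration [L T^-2] ✗
(B) E/t: [L^2 M T^-3] = power [L^2 M T^-3] ✓
(C) W/d: [L M T^-2] = force [L M T^-2] ✓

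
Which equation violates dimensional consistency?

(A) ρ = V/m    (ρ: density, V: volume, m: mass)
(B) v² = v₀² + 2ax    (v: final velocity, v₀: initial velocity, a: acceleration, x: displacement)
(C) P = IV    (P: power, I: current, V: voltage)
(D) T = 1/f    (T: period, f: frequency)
(A) ρ = V/m

The equation (A) ρ = V/m is dimensionally incorrect.

LHS (ρ): [L^-3 M]
RHS (V/m): [L^3 M^-1] ✗

The dimensions do not match. The other three equations balance.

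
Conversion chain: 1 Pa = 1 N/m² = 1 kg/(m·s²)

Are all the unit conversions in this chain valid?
The chain is correct (no errors).

Correct: Pascal is Newton per square meter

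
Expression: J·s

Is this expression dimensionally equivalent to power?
No

The expression J·s has dimensions [L^2 M T^-1], but power has dimensions [L^2 M T^-3].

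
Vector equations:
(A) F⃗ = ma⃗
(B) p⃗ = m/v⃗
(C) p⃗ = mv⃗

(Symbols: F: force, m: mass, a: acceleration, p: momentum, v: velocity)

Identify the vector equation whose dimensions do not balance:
(B) p⃗ = m/v⃗

(A) F⃗ = ma⃗: LHS [L M T^-2], RHS [L M T^-2] ✓ — Force and acceleration are vectors, mass is a scalar
(B) p⃗ = m/v⃗: LHS [L M T^-1], RHS [L^-1 M T] ✗ — momentum is mass times velocity; should be mv⃗ (and division by a vector is undefined)
(C) p⃗ = mv⃗: LHS [L M T^-1], RHS [L M T^-1] ✓ — mass (scalar) times velocity (vector)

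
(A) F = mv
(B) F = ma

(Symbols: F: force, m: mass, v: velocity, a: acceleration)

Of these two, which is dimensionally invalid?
(A)

(A) F = mv: LHS [L M T^-2], RHS [L M T^-1] ✗
(B) F = ma: LHS [L M T^-2], RHS [L M T^-2] ✓

Expression (A) F = mv is dimensionally incorrect.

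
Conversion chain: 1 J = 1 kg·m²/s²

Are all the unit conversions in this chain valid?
The chain is correct (no errors).

Correct: Joule is defined as kg·m²/s²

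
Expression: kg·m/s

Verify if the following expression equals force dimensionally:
No

The expression kg·m/s has dimensions [L M T^-1], but force has dimensions [L M T^-2].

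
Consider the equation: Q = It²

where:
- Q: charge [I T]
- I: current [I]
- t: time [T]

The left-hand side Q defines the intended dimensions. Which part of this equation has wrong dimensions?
The right-hand side term It²

Q has dimensions [I T], but It² has dimensions [I T^2], so the term It² is dimensionally wrong for Q.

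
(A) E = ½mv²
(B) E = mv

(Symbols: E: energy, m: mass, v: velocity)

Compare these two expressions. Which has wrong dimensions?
(B)

(A) E = ½mv²: LHS [L^2 M T^-2], RHS [L^2 M T^-2] ✓
(B) E = mv: LHS [L^2 M T^-2], RHS [L M T^-1] ✗

Expression (B) E = mv is dimensionally incorrect.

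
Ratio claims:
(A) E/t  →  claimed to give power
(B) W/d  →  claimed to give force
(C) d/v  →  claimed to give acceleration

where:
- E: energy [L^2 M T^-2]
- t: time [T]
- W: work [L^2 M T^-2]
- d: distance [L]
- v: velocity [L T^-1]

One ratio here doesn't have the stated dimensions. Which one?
(C) d/v does not give acceleration

(A) E/t: [L^2 M T^-3] = power [L^2 M T^-3] ✓
(B) W/d: [L M T^-2] = force [L M T^-2] ✓
(C) d/v: [T] ≠ acceleration [L T^-2] ✗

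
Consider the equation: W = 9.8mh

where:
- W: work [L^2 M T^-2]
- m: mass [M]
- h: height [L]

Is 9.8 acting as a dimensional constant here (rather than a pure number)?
Yes

W has dimensions [L^2 M T^-2], while mh alone has dimensions [L M]. For the equation to balance, the factor 9.8 must carry dimensions [L T^-2] — it is a dimensional constant (a numerical value of a physical quantity with its units suppressed), not a pure number.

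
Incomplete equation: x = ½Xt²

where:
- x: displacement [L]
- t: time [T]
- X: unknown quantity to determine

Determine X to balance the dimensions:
X = a (acceleration), dimensions [L T^-2]

x has dimensions [L]; the rest of the RHS (½ t²) has dimensions [T^2].
So X must have dimensions [L T^-2] — X = a (acceleration).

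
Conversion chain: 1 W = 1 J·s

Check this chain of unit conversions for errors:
The chain is incorrect (it contains an error).

Incorrect: Watt is J/s, not J·s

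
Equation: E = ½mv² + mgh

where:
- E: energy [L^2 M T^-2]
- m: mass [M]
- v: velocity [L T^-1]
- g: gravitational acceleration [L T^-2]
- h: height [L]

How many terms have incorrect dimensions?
0

LHS E: [L^2 M T^-2]
- ½mv²: [L^2 M T^-2] ✓
- mgh: [L^2 M T^-2] ✓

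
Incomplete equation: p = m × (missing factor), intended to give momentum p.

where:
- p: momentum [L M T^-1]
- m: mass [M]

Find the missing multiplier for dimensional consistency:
v (velocity), dimensions [L T^-1]

p has dimensions [L M T^-1] and m has dimensions [M].
The missing factor must have dimensions [L M T^-1] / [M] = [L T^-1], i.e. velocity (v).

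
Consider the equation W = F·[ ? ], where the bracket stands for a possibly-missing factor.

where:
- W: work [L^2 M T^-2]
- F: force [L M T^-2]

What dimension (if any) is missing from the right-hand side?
[L] — length (e.g. a distance d)

W has dimensions [L^2 M T^-2]; F has dimensions [L M T^-2].
The bracketed factor must supply [L^2 M T^-2] / [L M T^-2] = [L].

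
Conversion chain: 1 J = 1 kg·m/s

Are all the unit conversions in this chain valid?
The chain is incorrect (it contains an error).

Incorrect: Joule is kg·m²/s², not kg·m/s (that is momentum)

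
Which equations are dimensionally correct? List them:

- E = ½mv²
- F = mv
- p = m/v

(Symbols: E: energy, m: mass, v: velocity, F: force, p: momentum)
Dimensionally correct: E = ½mv²
Dimensionally incorrect: F = mv, p = m/v
Ordered (correct first, then incorrect): E = ½mv², F = mv, p = m/v

- E = ½mv²: LHS [L^2 M T^-2], RHS [L^2 M T^-2] → correct ✓
- F = mv: LHS [L M T^-2], RHS [L M T^-1] → incorrect ✗
- p = m/v: LHS [L M T^-1], RHS [L^-1 M T] → incorrect ✗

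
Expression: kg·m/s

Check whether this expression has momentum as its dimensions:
Yes

The expression kg·m/s has dimensions [L M T^-1], which is exactly momentum [L M T^-1].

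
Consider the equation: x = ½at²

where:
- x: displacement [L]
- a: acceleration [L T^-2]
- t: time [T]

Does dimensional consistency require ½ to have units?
No

x has dimensions [L] and at² already has dimensions [L], so the equation balances without ½ contributing any dimensions. ½ is a pure (dimensionless) number; changing or removing it would not affect dimensional consistency.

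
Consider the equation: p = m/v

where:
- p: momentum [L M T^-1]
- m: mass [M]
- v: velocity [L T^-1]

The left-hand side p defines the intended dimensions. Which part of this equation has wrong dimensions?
The right-hand side term m/v

p has dimensions [L M T^-1], but m/v has dimensions [L^-1 M T], so the term m/v is dimensionally wrong for p.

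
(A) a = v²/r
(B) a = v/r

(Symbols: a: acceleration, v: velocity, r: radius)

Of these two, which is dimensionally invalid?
(B)

(A) a = v²/r: LHS [L T^-2], RHS [L T^-2] ✓
(B) a = v/r: LHS [L T^-2], RHS [T^-1] ✗

Expression (B) a = v/r is dimensionally incorrect.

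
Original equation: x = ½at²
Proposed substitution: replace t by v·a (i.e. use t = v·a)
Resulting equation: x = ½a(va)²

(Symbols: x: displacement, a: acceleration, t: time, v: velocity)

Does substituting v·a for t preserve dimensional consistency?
No

[t] = [T] and [v·a] = [L^2 T^-3]. These differ, so the substitution replaces a quantity by one of different dimensions and the result x = ½a(va)² has LHS [L] vs RHS [L^5 T^-8] — inconsistent.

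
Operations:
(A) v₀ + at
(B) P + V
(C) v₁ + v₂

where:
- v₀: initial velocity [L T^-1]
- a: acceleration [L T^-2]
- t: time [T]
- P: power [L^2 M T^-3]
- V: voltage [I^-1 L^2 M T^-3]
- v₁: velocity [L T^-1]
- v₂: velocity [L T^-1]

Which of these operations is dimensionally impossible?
(B) P + V

(A) v₀ + at: v₀ [L T^-1] and at [L T^-1] — same dimensions ✓
(B) P + V: P [L^2 M T^-3] and V [I^-1 L^2 M T^-3] — different dimensions cannot be added/subtracted ✗
(C) v₁ + v₂: v₁ [L T^-1] and v₂ [L T^-1] — same dimensions ✓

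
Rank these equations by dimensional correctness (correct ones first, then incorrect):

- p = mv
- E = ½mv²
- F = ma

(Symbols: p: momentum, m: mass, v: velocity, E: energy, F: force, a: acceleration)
Dimensionally correct: p = mv, E = ½mv², F = ma
Dimensionally incorrect: none
Ordered (correct first, then incorrect): p = mv, E = ½mv², F = ma

- p = mv: LHS [L M T^-1], RHS [L M T^-1] → correct ✓
- E = ½mv²: LHS [L^2 M T^-2], RHS [L^2 M T^-2] → correct ✓
- F = ma: LHS [L M T^-2], RHS [L M T^-2] → correct ✓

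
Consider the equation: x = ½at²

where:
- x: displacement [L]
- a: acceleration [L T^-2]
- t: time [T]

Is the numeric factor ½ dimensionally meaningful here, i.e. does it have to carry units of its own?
No

x has dimensions [L] and at² already has dimensions [L], so the equation balances without ½ contributing any dimensions. ½ is a pure (dimensionless) number; changing or removing it would not affect dimensional consistency.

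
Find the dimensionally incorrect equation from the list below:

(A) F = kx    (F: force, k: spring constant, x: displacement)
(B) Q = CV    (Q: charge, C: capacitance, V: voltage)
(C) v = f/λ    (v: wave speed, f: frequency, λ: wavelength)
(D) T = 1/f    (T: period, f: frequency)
(C) v = f/λ

The equation (C) v = f/λ is dimensionally incorrect.

LHS (v): [L T^-1]
RHS (f/λ): [L^-1 T^-1] ✗

The dimensions do not match. The other three equations balance.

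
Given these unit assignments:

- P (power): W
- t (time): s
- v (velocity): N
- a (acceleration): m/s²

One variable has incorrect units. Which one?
v

The variable v (velocity) should have units m/s, not N.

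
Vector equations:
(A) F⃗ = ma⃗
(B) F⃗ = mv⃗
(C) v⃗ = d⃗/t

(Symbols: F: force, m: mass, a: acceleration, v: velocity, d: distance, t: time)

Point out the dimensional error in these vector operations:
(B) F⃗ = mv⃗

(A) F⃗ = ma⃗: LHS [L M T^-2], RHS [L M T^-2] ✓ — Force and acceleration are vectors, mass is a scalar
(B) F⃗ = mv⃗: LHS [L M T^-2], RHS [L M T^-1] ✗ — mass times velocity is momentum, not force; should be ma⃗
(C) v⃗ = d⃗/t: LHS [L T^-1], RHS [L T^-1] ✓ — displacement (vector) divided by time (scalar)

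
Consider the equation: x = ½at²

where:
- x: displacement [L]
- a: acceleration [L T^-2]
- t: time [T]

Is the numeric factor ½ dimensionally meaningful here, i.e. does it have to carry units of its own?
No

x has dimensions [L] and at² already has dimensions [L], so the equation balances without ½ contributing any dimensions. ½ is a pure (dimensionless) number; changing or removing it would not affect dimensional consistency.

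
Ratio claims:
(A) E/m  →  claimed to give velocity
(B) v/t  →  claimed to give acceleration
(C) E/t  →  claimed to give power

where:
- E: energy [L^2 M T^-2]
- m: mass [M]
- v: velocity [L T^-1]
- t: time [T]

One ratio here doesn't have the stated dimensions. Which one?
(A) E/m does not give velocity

(A) E/m: [L^2 T^-2] ≠ velocity [L T^-1] ✗
(B) v/t: [L T^-2] = acceleration [L T^-2] ✓
(C) E/t: [L^2 M T^-3] = power [L^2 M T^-3] ✓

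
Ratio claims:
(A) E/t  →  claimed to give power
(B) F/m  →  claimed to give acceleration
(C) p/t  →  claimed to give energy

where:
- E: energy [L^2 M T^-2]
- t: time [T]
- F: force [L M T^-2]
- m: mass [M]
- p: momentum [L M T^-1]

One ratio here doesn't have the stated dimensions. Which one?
(C) p/t does not give energy

(A) E/t: [L^2 M T^-3] = power [L^2 M T^-3] ✓
(B) F/m: [L T^-2] = acceleration [L T^-2] ✓
(C) p/t: [L M T^-2] ≠ energy [L^2 M T^-2] ✗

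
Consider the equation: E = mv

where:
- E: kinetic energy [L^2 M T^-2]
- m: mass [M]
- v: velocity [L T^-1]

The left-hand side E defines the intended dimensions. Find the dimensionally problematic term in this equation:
The right-hand side term mv

E has dimensions [L^2 M T^-2], but mv has dimensions [L M T^-1], so the term mv is dimensionally wrong for E.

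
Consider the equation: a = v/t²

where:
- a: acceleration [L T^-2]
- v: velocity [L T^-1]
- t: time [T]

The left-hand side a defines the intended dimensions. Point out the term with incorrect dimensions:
The right-hand side term v/t²

a has dimensions [L T^-2], but v/t² has dimensions [L T^-3], so the term v/t² is dimensionally wrong for a.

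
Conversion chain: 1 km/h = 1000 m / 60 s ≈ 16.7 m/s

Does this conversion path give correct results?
The chain is incorrect (it contains an error).

Incorrect: 1 h = 3600 s, not 60 s (1 km/h ≈ 0.278 m/s)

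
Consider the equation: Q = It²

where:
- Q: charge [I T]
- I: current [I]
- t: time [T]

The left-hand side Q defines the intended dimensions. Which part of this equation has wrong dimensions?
The right-hand side term It²

Q has dimensions [I T], but It² has dimensions [I T^2], so the term It² is dimensionally wrong for Q.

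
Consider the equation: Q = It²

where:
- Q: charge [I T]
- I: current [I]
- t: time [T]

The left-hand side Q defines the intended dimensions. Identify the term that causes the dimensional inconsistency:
The right-hand side term It²

Q has dimensions [I T], but It² has dimensions [I T^2], so the term It² is dimensionally wrong for Q.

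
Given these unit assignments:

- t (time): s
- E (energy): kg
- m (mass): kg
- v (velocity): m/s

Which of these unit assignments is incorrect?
E

The variable E (energy) should have units J, not kg.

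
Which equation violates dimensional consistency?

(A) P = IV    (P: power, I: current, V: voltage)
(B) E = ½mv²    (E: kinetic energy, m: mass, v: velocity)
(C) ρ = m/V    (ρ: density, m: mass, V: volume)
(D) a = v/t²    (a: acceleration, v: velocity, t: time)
(D) a = v/t²

The equation (D) a = v/t² is dimensionally incorrect.

LHS (a): [L T^-2]
RHS (v/t²): [L T^-3] ✗

The dimensions do not match. The other three equations balance.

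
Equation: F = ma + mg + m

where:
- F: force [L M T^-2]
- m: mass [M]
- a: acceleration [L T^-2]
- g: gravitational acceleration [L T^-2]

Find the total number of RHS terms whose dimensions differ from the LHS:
1

LHS F: [L M T^-2]
- ma: [L M T^-2] ✓
- mg: [L M T^-2] ✓
- m: [M] ✗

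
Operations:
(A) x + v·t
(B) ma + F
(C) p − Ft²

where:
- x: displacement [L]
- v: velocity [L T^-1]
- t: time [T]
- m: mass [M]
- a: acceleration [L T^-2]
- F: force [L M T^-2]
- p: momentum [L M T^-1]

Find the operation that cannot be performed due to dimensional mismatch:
(C) p − Ft²

(A) x + v·t: x [L] and v·t [L] — same dimensions ✓
(B) ma + F: ma [L M T^-2] and F [L M T^-2] — same dimensions ✓
(C) p − Ft²: p [L M T^-1] and Ft² [L M] — different dimensions cannot be added/subtracted ✗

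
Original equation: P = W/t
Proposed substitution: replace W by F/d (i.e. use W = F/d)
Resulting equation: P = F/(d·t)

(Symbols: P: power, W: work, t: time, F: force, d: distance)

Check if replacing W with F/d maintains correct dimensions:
No

[W] = [L^2 M T^-2] and [F/d] = [M T^-2]. These differ, so the substitution replaces a quantity by one of different dimensions and the result P = F/(d·t) has LHS [L^2 M T^-3] vs RHS [M T^-3] — inconsistent.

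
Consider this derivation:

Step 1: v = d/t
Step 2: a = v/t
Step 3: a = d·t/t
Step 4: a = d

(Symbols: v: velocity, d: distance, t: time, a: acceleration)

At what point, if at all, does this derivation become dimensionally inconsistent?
Step 3

Step 1: v = d/t → LHS [L T^-1], RHS [L T^-1] ✓
Step 2: a = v/t → LHS [L T^-2], RHS [L T^-2] ✓
Step 3: a = d·t/t → LHS [L T^-2], RHS [L] ✗

The first dimensional inconsistency appears in step 3: a = d·t/t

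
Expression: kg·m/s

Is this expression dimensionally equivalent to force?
No

The expression kg·m/s has dimensions [L M T^-1], but force has dimensions [L M T^-2].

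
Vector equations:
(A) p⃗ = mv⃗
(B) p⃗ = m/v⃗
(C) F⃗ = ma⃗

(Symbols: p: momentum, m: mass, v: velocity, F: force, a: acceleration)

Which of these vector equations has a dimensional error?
(B) p⃗ = m/v⃗

(A) p⃗ = mv⃗: LHS [L M T^-1], RHS [L M T^-1] ✓ — mass (scalar) times velocity (vector)
(B) p⃗ = m/v⃗: LHS [L M T^-1], RHS [L^-1 M T] ✗ — momentum is mass times velocity; should be mv⃗ (and division by a vector is undefined)
(C) F⃗ = ma⃗: LHS [L M T^-2], RHS [L M T^-2] ✓ — Force and acceleration are vectors, mass is a scalar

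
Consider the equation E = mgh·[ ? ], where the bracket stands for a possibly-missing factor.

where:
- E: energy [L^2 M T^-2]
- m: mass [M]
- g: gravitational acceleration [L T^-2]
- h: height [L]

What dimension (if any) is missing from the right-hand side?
Nothing is missing — the bracketed factor must be dimensionless.

E has dimensions [L^2 M T^-2] and mgh already has dimensions [L^2 M T^-2], so E = mgh is dimensionally complete.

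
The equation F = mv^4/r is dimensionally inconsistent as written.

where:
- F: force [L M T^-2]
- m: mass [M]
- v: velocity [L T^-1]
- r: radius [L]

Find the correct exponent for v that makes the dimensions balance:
The exponent of v should be 2: F = mv^2/r

The LHS F has dimensions [L M T^-2]; v has dimensions [L T^-1].
As written, the RHS mv^4/r (exponent 4 on v) has dimensions [L^3 M T^-4], which does not match.
With exponent 2, the RHS mv^2/r has dimensions [L M T^-2], matching the LHS.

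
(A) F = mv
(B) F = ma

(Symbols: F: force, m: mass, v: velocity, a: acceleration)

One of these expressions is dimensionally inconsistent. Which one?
(A)

(A) F = mv: LHS [L M T^-2], RHS [L M T^-1] ✗
(B) F = ma: LHS [L M T^-2], RHS [L M T^-2] ✓

Expression (A) F = mv is dimensionally incorrect.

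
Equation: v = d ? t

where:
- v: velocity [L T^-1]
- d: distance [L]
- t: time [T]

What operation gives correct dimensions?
division (÷): v = d ÷ t

v [L T^-1]; d [L]; t [T].
d × t → [L T] ✗
d ÷ t → [L T^-1] ✓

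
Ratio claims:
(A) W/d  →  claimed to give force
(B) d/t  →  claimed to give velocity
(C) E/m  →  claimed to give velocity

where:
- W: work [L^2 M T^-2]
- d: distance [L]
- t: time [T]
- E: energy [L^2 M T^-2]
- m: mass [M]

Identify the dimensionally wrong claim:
(C) E/m does not give velocity

(A) W/d: [L M T^-2] = force [L M T^-2] ✓
(B) d/t: [L T^-1] = velocity [L T^-1] ✓
(C) E/m: [L^2 T^-2] ≠ velocity [L T^-1] ✗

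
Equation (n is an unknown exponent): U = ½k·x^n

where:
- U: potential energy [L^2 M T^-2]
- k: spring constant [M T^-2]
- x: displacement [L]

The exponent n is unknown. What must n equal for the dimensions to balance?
n = 2

U has dimensions [L^2 M T^-2]; x has dimensions [L].
The rest of the RHS has dimensions [M T^-2], so x^n must supply [L^2].
With n = 2: ½k·x^2 has dimensions [L^2 M T^-2], matching the LHS ✓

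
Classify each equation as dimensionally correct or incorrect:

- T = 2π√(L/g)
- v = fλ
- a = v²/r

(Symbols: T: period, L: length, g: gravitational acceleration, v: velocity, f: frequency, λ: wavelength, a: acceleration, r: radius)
Dimensionally correct: T = 2π√(L/g), v = fλ, a = v²/r
Dimensionally incorrect: none
Ordered (correct first, then incorrect): T = 2π√(L/g), v = fλ, a = v²/r

- T = 2π√(L/g): LHS [T], RHS [T] → correct ✓
- v = fλ: LHS [L T^-1], RHS [L T^-1] → correct ✓
- a = v²/r: LHS [L T^-2], RHS [L T^-2] → correct ✓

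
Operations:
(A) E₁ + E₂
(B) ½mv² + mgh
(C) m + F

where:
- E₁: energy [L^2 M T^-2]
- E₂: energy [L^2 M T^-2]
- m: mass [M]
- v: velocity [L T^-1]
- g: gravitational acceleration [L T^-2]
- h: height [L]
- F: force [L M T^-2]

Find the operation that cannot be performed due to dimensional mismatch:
(C) m + F

(A) E₁ + E₂: E₁ [L^2 M T^-2] and E₂ [L^2 M T^-2] — same dimensions ✓
(B) ½mv² + mgh: ½mv² [L^2 M T^-2] and mgh [L^2 M T^-2] — same dimensions ✓
(C) m + F: m [M] and F [L M T^-2] — different dimensions cannot be added/subtracted ✗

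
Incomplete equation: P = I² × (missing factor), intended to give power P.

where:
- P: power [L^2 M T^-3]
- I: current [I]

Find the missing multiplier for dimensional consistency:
R (resistance), dimensions [I^-2 L^2 M T^-3]

P has dimensions [L^2 M T^-3] and I² has dimensions [I^2].
The missing factor must have dimensions [L^2 M T^-3] / [I^2] = [I^-2 L^2 M T^-3], i.e. resistance (R).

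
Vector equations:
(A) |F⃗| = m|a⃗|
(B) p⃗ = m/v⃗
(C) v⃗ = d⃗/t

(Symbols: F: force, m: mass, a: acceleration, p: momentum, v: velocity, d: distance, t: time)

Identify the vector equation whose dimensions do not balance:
(B) p⃗ = m/v⃗

(A) |F⃗| = m|a⃗|: LHS [L M T^-2], RHS [L M T^-2] ✓ — magnitudes of vectors are scalars
(B) p⃗ = m/v⃗: LHS [L M T^-1], RHS [L^-1 M T] ✗ — momentum is mass times velocity; should be mv⃗ (and division by a vector is undefined)
(C) v⃗ = d⃗/t: LHS [L T^-1], RHS [L T^-1] ✓ — displacement (vector) divided by time (scalar)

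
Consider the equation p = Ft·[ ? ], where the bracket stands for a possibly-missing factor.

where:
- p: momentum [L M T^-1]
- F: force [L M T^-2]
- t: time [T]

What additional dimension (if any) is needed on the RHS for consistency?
Nothing is missing — the bracketed factor must be dimensionless.

p has dimensions [L M T^-1] and Ft already has dimensions [L M T^-1], so p = Ft is dimensionally complete.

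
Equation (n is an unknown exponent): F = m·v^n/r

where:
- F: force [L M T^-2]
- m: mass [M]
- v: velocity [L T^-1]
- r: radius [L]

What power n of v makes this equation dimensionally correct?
n = 2

F has dimensions [L M T^-2]; v has dimensions [L T^-1].
The rest of the RHS has dimensions [L^-1 M], so v^n must supply [L^2 T^-2].
With n = 2: m·v^2/r has dimensions [L M T^-2], matching the LHS ✓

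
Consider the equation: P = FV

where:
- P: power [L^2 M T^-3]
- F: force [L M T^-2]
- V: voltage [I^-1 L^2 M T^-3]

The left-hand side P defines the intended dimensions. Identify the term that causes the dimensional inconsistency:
The right-hand side term FV

P has dimensions [L^2 M T^-3], but FV has dimensions [I^-1 L^3 M^2 T^-5], so the term FV is dimensionally wrong for P.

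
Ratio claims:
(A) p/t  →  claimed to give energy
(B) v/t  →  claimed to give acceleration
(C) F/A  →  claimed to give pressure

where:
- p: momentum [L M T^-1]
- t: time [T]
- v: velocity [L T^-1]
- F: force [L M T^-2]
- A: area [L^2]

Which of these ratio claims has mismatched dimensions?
(A) p/t does not give energy

(A) p/t: [L M T^-2] ≠ energy [L^2 M T^-2] ✗
(B) v/t: [L T^-2] = acceleration [L T^-2] ✓
(C) F/A: [L^-1 M T^-2] = pressure [L^-1 M T^-2] ✓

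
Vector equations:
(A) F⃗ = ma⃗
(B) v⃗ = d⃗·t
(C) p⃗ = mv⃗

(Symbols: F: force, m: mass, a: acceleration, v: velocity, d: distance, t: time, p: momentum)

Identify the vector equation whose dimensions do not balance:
(B) v⃗ = d⃗·t

(A) F⃗ = ma⃗: LHS [L M T^-2], RHS [L M T^-2] ✓ — Force and acceleration are vectors, mass is a scalar
(B) v⃗ = d⃗·t: LHS [L T^-1], RHS [L T] ✗ — velocity is displacement per time; should be d⃗/t
(C) p⃗ = mv⃗: LHS [L M T^-1], RHS [L M T^-1] ✓ — mass (scalar) times velocity (vector)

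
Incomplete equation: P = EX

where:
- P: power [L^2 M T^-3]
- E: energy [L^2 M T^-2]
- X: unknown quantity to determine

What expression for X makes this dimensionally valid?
X = f (inverse time / frequency (1/t)), dimensions [T^-1]

P has dimensions [L^2 M T^-3]; the rest of the RHS (E) has dimensions [L^2 M T^-2].
So X must have dimensions [T^-1] — X = f (inverse time / frequency (1/t)).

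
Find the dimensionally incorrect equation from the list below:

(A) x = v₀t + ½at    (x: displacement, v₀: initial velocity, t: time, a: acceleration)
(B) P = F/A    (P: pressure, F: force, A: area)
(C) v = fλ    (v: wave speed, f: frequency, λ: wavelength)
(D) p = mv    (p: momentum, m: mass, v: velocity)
(A) x = v₀t + ½at

The equation (A) x = v₀t + ½at is dimensionally incorrect.

LHS (x): [L]
RHS terms:
  - v₀t: [L] ✓
  - ½at: [L T^-1] ✗ (does not match LHS)

The dimensions do not match. The other three equations balance.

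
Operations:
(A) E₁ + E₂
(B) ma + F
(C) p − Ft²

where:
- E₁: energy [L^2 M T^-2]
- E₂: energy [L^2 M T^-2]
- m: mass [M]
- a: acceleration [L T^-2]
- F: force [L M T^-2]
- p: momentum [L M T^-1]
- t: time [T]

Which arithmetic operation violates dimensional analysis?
(C) p − Ft²

(A) E₁ + E₂: E₁ [L^2 M T^-2] and E₂ [L^2 M T^-2] — same dimensions ✓
(B) ma + F: ma [L M T^-2] and F [L M T^-2] — same dimensions ✓
(C) p − Ft²: p [L M T^-1] and Ft² [L M] — different dimensions cannot be added/subtracted ✗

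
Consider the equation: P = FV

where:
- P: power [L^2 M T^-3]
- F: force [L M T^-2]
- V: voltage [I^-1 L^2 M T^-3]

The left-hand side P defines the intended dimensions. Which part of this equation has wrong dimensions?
The right-hand side term FV

P has dimensions [L^2 M T^-3], but FV has dimensions [I^-1 L^3 M^2 T^-5], so the term FV is dimensionally wrong for P.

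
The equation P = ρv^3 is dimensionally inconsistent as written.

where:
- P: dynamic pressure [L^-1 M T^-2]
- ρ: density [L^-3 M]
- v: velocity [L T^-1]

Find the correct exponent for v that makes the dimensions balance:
The exponent of v should be 2: P = ρv^2

The LHS P has dimensions [L^-1 M T^-2]; v has dimensions [L T^-1].
As written, the RHS ρv^3 (exponent 3 on v) has dimensions [M T^-3], which does not match.
With exponent 2, the RHS ρv^2 has dimensions [L^-1 M T^-2], matching the LHS.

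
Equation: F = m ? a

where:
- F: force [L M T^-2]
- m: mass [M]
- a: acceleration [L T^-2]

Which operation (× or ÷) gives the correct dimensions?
multiplication (×): F = m × a

F [L M T^-2]; m [M]; a [L T^-2].
m × a → [L M T^-2] ✓
m ÷ a → [L^-1 M T^2] ✗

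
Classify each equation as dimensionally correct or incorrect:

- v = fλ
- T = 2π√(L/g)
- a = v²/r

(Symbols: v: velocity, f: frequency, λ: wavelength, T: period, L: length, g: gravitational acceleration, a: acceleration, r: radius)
Dimensionally correct: v = fλ, T = 2π√(L/g), a = v²/r
Dimensionally incorrect: none
Ordered (correct first, then incorrect): v = fλ, T = 2π√(L/g), a = v²/r

- v = fλ: LHS [L T^-1], RHS [L T^-1] → correct ✓
- T = 2π√(L/g): LHS [T], RHS [T] → correct ✓
- a = v²/r: LHS [L T^-2], RHS [L T^-2] → correct ✓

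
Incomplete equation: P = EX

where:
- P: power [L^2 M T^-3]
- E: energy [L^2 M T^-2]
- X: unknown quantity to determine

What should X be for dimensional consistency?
X = f (inverse time / frequency (1/t)), dimensions [T^-1]

P has dimensions [L^2 M T^-3]; the rest of the RHS (E) has dimensions [L^2 M T^-2].
So X must have dimensions [T^-1] — X = f (inverse time / frequency (1/t)).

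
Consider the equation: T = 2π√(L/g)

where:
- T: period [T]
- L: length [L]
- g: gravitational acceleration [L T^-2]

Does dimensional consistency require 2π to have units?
No

T has dimensions [T] and √(L/g) already has dimensions [T], so the equation balances without 2π contributing any dimensions. 2π is a pure (dimensionless) number; changing or removing it would not affect dimensional consistency.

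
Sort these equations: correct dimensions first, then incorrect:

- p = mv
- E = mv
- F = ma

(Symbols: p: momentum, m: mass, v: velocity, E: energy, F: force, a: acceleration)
Dimensionally correct: p = mv, F = ma
Dimensionally incorrect: E = mv
Ordered (correct first, then incorrect): p = mv, F = ma, E = mv

- p = mv: LHS [L M T^-1], RHS [L M T^-1] → correct ✓
- E = mv: LHS [L^2 M T^-2], RHS [L M T^-1] → incorrect ✗
- F = ma: LHS [L M T^-2], RHS [L M T^-2] → correct ✓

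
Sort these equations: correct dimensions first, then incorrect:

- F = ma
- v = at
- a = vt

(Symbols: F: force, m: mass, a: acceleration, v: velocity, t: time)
Dimensionally correct: F = ma, v = at
Dimensionally incorrect: a = vt
Ordered (correct first, then incorrect): F = ma, v = at, a = vt

- F = ma: LHS [L M T^-2], RHS [L M T^-2] → correct ✓
- v = at: LHS [L T^-1], RHS [L T^-1] → correct ✓
- a = vt: LHS [L T^-2], RHS [L] → incorrect ✗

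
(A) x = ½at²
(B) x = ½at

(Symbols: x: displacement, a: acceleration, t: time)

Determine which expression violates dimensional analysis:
(B)

(A) x = ½at²: LHS [L], RHS [L] ✓
(B) x = ½at: LHS [L], RHS [L T^-1] ✗

Expression (B) x = ½at is dimensionally incorrect.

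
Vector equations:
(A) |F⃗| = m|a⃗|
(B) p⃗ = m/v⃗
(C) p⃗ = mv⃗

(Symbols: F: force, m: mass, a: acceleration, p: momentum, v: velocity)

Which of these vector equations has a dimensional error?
(B) p⃗ = m/v⃗

(A) |F⃗| = m|a⃗|: LHS [L M T^-2], RHS [L M T^-2] ✓ — magnitudes of vectors are scalars
(B) p⃗ = m/v⃗: LHS [L M T^-1], RHS [L^-1 M T] ✗ — momentum is mass times velocity; should be mv⃗ (and division by a vector is undefined)
(C) p⃗ = mv⃗: LHS [L M T^-1], RHS [L M T^-1] ✓ — mass (scalar) times velocity (vector)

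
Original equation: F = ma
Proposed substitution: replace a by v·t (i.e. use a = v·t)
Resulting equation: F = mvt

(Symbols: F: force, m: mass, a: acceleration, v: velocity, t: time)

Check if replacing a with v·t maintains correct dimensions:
No

[a] = [L T^-2] and [v·t] = [L]. These differ, so the substitution replaces a quantity by one of different dimensions and the result F = mvt has LHS [L M T^-2] vs RHS [L M] — inconsistent.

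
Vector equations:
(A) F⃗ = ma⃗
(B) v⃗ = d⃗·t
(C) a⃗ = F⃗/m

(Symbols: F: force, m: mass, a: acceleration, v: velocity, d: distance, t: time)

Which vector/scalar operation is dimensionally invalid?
(B) v⃗ = d⃗·t

(A) F⃗ = ma⃗: LHS [L M T^-2], RHS [L M T^-2] ✓ — Force and acceleration are vectors, mass is a scalar
(B) v⃗ = d⃗·t: LHS [L T^-1], RHS [L T] ✗ — velocity is displacement per time; should be d⃗/t
(C) a⃗ = F⃗/m: LHS [L T^-2], RHS [L T^-2] ✓ — force (vector) divided by mass (scalar)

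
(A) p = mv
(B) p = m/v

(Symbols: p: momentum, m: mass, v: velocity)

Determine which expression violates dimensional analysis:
(B)

(A) p = mv: LHS [L M T^-1], RHS [L M T^-1] ✓
(B) p = m/v: LHS [L M T^-1], RHS [L^-1 M T] ✗

Expression (B) p = m/v is dimensionally incorrect.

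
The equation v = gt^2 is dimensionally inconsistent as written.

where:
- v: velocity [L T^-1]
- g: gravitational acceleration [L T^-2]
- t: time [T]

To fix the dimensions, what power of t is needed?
The exponent of t should be 1: v = gt

The LHS v has dimensions [L T^-1]; t has dimensions [T].
As written, the RHS gt^2 (exponent 2 on t) has dimensions [L], which does not match.
With exponent 1, the RHS gt has dimensions [L T^-1], matching the LHS.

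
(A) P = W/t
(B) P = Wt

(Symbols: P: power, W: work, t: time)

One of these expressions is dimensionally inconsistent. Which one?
(B)

(A) P = W/t: LHS [L^2 M T^-3], RHS [L^2 M T^-3] ✓
(B) P = Wt: LHS [L^2 M T^-3], RHS [L^2 M T^-1] ✗

Expression (B) P = Wt is dimensionally incorrect.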